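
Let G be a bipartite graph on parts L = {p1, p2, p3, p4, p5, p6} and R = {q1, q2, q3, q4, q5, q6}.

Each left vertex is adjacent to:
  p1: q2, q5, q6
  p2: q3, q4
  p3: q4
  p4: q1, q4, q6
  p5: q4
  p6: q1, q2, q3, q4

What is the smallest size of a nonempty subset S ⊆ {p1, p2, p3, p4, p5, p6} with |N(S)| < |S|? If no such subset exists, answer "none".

Take S = {p3, p5}. Its neighbourhood is {q4}, so |N(S)| = 1 < |S| = 2.
No single vertex violates Hall's condition since each has at least one neighbour, so 2 is the minimum.

2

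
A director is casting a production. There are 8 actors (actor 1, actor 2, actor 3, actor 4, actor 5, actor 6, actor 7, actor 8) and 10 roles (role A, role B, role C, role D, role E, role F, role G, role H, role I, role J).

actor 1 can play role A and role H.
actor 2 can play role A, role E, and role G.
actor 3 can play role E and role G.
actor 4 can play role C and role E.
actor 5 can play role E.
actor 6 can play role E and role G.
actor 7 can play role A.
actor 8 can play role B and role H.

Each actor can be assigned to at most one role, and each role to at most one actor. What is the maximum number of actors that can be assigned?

6

A valid assignment of size 6: actor 1→role H, actor 2→role A, actor 3→role G, actor 4→role C, actor 5→role E, actor 8→role B.
The set {actor 2, actor 3, actor 5, actor 6, actor 7} has only 3 neighbours ({role A, role E, role G}), so by Hall's theorem at most 6 of the 8 actors can be matched.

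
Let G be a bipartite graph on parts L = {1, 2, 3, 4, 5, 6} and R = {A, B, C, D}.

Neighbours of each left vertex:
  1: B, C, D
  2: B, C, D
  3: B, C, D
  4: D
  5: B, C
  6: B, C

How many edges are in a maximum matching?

For example, pair 1–D, 2–C, 3–B.
The set {1, 2, 3, 4, 5, 6} has only 3 neighbours ({B, C, D}), so by Hall's theorem at most 3 of the 6 left vertices can be matched.

3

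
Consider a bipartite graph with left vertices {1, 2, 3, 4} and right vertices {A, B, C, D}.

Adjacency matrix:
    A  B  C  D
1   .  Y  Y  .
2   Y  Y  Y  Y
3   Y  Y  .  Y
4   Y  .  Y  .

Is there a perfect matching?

Yes

One maximum matching: 1→B, 2→A, 3→D, 4→C.
Every left vertex is matched, so this is a perfect matching.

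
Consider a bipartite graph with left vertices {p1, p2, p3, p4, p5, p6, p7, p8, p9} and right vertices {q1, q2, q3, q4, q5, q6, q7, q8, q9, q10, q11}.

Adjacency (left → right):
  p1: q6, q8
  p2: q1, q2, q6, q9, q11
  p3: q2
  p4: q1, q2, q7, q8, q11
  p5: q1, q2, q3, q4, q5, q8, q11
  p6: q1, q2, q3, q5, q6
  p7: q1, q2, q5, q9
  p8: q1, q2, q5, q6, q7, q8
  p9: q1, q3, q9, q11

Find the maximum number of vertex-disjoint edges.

9

For example, pair p1→q8, p2→q9, p3→q2, p4→q7, p5→q4, p6→q1, p7→q5, p8→q6, p9→q11.
All 9 left vertices are matched, so no larger matching exists.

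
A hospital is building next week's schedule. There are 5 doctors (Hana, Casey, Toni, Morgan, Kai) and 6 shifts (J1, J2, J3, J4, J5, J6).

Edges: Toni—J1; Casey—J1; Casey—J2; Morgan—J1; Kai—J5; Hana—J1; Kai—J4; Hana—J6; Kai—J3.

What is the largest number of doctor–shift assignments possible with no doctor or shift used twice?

For example, pair Hana→J6, Casey→J2, Toni→J1, Kai→J3.
The set {Toni, Morgan} has only 1 neighbour ({J1}), so by Hall's theorem at most 4 of the 5 doctors can be matched.

4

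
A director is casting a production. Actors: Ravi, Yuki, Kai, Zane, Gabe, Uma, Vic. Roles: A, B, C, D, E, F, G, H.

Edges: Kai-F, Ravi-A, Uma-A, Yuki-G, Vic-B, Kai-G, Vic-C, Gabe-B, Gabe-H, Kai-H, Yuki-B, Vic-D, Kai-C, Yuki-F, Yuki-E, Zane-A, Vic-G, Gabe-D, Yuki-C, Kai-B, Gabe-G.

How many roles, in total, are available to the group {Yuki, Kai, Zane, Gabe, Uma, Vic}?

The union of neighbours of {Yuki, Kai, Zane, Gabe, Uma, Vic} is {A, B, C, D, E, F, G, H}, which has 8 elements.
Since |N(S)| = 8 ≥ |S| = 6, Hall's condition holds for this subset.

8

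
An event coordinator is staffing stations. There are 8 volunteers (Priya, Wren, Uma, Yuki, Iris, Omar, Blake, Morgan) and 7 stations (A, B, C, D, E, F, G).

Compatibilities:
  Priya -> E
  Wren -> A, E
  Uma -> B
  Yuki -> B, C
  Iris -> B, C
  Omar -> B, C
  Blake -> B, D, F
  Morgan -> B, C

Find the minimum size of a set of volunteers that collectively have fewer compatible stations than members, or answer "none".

3

Take S = {Uma, Yuki, Iris}. Its neighbourhood is {B, C}, so |N(S)| = 2 < |S| = 3.
Every subset of size less than 3 has at least as many neighbours as members, so 3 is the minimum.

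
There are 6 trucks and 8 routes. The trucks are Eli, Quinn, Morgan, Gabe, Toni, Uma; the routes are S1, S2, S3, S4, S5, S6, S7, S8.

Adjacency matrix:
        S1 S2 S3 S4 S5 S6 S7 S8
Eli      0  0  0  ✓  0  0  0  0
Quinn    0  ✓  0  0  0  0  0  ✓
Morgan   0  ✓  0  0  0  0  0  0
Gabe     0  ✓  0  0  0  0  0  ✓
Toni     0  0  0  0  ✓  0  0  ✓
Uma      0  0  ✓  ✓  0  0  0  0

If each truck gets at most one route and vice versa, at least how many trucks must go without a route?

One maximum matching: Eli–S4, Quinn–S8, Morgan–S2, Toni–S5, Uma–S3.
The set {Quinn, Morgan, Gabe} has only 2 neighbours ({S2, S8}), so by Hall's theorem at most 5 of the 6 trucks can be matched.
That matches 5 of the 6, leaving 1 unmatched; no matching can do better.

1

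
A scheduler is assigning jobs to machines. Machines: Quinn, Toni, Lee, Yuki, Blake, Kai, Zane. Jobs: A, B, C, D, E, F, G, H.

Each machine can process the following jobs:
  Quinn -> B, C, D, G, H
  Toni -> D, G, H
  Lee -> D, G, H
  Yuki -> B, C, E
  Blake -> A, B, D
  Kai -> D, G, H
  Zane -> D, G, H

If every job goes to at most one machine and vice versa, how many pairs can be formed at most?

6

One maximum matching: Quinn–B, Toni–H, Lee–D, Yuki–E, Blake–A, Kai–G.
The set {Toni, Lee, Kai, Zane} has only 3 neighbours ({D, G, H}), so by Hall's theorem at most 6 of the 7 machines can be matched.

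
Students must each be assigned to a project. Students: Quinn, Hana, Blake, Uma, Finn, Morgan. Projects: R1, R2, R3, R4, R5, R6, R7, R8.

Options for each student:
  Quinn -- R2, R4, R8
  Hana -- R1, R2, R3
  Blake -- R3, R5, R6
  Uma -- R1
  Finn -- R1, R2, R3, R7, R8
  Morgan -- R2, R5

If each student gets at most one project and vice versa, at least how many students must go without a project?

A valid assignment of size 6: Quinn→R8, Hana→R2, Blake→R6, Uma→R1, Finn→R3, Morgan→R5.
This saturates every student, so 6 is the maximum.
That matches 6 of the 6, leaving 0 unmatched; no matching can do better.

0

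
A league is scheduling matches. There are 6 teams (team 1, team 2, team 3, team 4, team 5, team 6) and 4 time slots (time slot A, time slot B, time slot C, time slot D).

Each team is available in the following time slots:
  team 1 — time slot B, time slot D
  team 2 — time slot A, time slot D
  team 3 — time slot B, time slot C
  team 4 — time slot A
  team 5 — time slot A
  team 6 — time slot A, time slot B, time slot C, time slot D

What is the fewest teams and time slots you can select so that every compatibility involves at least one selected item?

The 4 edges team 1–time slot B, team 2–time slot D, team 3–time slot C, team 4–time slot A form a matching, so any vertex cover needs at least 4 vertices (one per matched edge).
Conversely {time slot A, time slot B, time slot C, time slot D} meets every edge and has exactly 4 vertices, so 4 is optimal.

4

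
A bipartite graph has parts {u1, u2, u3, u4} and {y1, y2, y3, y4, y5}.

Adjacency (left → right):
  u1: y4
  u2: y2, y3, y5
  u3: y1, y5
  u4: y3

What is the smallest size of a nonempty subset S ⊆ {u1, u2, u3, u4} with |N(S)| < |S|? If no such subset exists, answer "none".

A matching saturating every left vertex exists, for instance u1→y4, u2→y2, u3→y1, u4→y3.
By Hall's marriage theorem, this means |N(S)| ≥ |S| for every subset S, so no violating subset exists.

none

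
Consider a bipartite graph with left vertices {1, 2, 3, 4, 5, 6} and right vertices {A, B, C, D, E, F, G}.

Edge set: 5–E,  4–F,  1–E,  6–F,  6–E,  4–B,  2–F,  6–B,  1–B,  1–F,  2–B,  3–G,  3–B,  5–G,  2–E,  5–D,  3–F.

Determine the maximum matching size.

5

For example, pair 1–F, 2–E, 3–G, 4–B, 5–D.
The set {1, 2, 4, 6} has only 3 neighbours ({B, E, F}), so by Hall's theorem at most 5 of the 6 left vertices can be matched.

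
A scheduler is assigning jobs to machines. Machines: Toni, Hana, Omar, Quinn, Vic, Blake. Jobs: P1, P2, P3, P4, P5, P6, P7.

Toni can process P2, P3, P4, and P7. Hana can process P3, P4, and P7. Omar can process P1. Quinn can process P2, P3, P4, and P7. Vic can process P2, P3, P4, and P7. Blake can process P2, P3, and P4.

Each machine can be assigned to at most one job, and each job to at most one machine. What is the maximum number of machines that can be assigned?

One maximum matching: Toni–P2, Hana–P3, Omar–P1, Quinn–P4, Vic–P7.
The set {Toni, Hana, Quinn, Vic, Blake} has only 4 neighbours ({P2, P3, P4, P7}), so by Hall's theorem at most 5 of the 6 machines can be matched.

5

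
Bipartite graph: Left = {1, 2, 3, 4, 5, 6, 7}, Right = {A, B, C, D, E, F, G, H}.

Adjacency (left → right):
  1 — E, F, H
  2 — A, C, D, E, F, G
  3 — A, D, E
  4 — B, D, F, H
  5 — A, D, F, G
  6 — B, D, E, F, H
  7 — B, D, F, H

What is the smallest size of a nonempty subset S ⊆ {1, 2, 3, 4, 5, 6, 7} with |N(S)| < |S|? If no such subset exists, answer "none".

A matching saturating every left vertex exists, for instance 1→H, 2→G, 3→A, 4→F, 5→D, 6→E, 7→B.
By Hall's marriage theorem, this means |N(S)| ≥ |S| for every subset S, so no violating subset exists.

none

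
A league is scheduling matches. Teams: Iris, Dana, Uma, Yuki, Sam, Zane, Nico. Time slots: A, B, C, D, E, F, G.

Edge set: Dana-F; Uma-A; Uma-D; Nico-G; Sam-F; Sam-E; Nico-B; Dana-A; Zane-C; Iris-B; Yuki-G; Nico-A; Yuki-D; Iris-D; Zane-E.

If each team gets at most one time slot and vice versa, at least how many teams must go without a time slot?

One maximum matching: Iris-D, Dana-F, Uma-A, Yuki-G, Sam-E, Zane-C, Nico-B.
All 7 teams are matched, so no larger matching exists.
That matches 7 of the 7, leaving 0 unmatched; no matching can do better.

0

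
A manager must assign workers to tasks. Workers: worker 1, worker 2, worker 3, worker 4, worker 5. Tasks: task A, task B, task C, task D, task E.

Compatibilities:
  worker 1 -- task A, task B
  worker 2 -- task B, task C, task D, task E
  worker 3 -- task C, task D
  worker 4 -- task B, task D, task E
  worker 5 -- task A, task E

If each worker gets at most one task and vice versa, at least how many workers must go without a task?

For example, pair worker 1-task A, worker 2-task B, worker 3-task C, worker 4-task D, worker 5-task E.
All 5 workers are matched, so no larger matching exists.
That matches 5 of the 5, leaving 0 unmatched; no matching can do better.

0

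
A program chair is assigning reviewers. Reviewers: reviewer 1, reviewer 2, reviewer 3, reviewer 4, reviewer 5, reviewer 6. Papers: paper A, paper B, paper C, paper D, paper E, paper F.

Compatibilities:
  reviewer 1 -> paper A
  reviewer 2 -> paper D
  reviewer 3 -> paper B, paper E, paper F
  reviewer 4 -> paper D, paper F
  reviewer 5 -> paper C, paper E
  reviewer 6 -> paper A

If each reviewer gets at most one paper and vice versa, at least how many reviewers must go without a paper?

For example, pair reviewer 1→paper A, reviewer 2→paper D, reviewer 3→paper B, reviewer 4→paper F, reviewer 5→paper E.
The set {reviewer 1, reviewer 6} has only 1 neighbour ({paper A}), so by Hall's theorem at most 5 of the 6 reviewers can be matched.
That matches 5 of the 6, leaving 1 unmatched; no matching can do better.

1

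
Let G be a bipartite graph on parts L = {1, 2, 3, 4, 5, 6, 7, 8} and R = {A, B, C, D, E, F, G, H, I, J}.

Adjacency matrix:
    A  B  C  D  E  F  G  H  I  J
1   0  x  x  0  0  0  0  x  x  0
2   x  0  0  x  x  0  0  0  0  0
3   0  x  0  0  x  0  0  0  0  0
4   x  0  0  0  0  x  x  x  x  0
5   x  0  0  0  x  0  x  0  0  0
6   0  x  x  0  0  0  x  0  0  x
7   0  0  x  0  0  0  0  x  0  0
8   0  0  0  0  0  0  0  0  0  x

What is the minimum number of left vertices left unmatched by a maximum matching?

A valid assignment of size 8: 1→C, 2→D, 3→E, 4→A, 5→G, 6→B, 7→H, 8→J.
All 8 left vertices are matched, so no larger matching exists.
That matches 8 of the 8, leaving 0 unmatched; no matching can do better.

0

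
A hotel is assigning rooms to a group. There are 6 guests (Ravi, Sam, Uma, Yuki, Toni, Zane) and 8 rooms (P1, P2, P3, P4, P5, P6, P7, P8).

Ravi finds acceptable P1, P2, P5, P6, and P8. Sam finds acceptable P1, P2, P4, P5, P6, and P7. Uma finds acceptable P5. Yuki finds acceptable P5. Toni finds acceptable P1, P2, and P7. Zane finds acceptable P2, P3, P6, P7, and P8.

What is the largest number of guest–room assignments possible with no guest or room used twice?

5

A valid assignment of size 5: Ravi-P8, Sam-P2, Uma-P5, Toni-P1, Zane-P3.
The set {Uma, Yuki} has only 1 neighbour ({P5}), so by Hall's theorem at most 5 of the 6 guests can be matched.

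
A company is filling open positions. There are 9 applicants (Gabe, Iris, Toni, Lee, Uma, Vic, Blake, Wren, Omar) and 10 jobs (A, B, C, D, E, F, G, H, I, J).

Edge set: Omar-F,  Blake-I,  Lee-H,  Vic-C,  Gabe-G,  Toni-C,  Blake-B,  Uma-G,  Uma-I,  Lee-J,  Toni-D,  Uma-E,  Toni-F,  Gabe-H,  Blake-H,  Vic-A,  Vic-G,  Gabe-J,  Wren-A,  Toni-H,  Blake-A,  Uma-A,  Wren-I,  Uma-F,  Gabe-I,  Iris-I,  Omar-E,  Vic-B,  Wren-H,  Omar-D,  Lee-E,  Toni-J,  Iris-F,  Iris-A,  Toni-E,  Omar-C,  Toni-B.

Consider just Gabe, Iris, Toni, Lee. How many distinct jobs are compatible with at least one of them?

The union of neighbours of {Gabe, Iris, Toni, Lee} is {A, B, C, D, E, F, G, H, I, J}, which has 10 elements.
Since |N(S)| = 10 ≥ |S| = 4, Hall's condition holds for this subset.

10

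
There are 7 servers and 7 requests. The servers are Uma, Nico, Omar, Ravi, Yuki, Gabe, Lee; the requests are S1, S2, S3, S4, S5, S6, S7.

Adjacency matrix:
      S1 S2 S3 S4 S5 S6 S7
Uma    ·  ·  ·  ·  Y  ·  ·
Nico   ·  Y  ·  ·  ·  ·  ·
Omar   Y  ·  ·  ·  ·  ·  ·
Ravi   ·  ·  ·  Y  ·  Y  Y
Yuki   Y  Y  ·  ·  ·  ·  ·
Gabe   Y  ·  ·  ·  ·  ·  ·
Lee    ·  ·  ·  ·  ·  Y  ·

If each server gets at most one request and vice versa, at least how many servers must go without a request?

2

A valid assignment of size 5: Uma→S5, Nico→S2, Omar→S1, Ravi→S4, Lee→S6.
The set {Nico, Omar, Yuki, Gabe} has only 2 neighbours ({S1, S2}), so by Hall's theorem at most 5 of the 7 servers can be matched.
That matches 5 of the 7, leaving 2 unmatched; no matching can do better.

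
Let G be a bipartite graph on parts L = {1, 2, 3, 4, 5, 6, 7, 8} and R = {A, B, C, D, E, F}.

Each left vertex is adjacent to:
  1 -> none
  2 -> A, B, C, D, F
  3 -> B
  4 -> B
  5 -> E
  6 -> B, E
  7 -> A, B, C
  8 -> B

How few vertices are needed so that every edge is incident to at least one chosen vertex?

{2, 7, B, E} is a vertex cover of size 4: every edge has an endpoint in this set.
No smaller cover exists because 2–A, 3–B, 5–E, 7–C is a matching of size 4, and a cover must include an endpoint of each of these disjoint edges (König's theorem).

4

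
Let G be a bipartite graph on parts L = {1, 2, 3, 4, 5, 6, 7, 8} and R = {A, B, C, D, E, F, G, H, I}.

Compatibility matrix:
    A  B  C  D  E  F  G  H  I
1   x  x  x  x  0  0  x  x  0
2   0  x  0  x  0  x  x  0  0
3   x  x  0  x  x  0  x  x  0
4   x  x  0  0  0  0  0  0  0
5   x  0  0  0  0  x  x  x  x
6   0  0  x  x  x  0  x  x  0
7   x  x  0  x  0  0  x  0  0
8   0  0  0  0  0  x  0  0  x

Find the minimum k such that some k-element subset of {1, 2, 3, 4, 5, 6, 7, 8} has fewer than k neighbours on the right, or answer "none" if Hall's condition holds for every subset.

none

A matching saturating every left vertex exists, for instance 1→C, 2→B, 3→E, 4→A, 5→H, 6→D, 7→G, 8→F.
By Hall's marriage theorem, this means |N(S)| ≥ |S| for every subset S, so no violating subset exists.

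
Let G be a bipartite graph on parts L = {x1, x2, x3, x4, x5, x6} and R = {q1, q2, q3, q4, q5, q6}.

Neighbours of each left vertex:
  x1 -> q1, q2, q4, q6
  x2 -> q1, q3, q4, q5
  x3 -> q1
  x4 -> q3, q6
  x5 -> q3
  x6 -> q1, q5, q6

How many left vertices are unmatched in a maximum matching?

One maximum matching: x1–q2, x2–q4, x3–q1, x4–q6, x5–q3, x6–q5.
All 6 left vertices are matched, so no larger matching exists.
That matches 6 of the 6, leaving 0 unmatched; no matching can do better.

0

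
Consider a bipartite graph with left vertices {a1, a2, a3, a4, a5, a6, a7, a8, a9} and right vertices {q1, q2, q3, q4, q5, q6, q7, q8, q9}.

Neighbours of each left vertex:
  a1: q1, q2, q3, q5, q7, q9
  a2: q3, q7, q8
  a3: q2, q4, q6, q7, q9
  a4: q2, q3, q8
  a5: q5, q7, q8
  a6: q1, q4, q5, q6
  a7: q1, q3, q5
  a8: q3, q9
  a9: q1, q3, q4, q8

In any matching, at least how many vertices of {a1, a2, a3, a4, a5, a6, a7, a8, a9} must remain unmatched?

0

For example, pair a1→q9, a2→q7, a3→q6, a4→q2, a5→q5, a6→q4, a7→q1, a8→q3, a9→q8.
All 9 left vertices are matched, so no larger matching exists.
That matches 9 of the 9, leaving 0 unmatched; no matching can do better.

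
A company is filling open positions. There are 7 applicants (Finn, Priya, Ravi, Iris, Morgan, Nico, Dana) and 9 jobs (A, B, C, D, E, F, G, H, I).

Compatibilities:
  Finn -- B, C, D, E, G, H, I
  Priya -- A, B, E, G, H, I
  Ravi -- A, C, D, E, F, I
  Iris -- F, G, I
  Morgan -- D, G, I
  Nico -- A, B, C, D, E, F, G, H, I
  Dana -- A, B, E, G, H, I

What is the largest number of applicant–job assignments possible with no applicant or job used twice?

7

One maximum matching: Finn–H, Priya–E, Ravi–F, Iris–I, Morgan–D, Nico–A, Dana–G.
All 7 applicants are matched, so no larger matching exists.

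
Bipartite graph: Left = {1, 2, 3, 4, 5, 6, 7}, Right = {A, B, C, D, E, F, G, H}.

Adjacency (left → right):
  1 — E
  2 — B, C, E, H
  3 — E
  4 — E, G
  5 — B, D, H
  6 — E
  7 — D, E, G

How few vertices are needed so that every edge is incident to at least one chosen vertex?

5

A maximum matching has 5 edges (e.g. 1–E, 2–C, 4–G, 5–B, 7–D).
By König's theorem the minimum vertex cover has the same size. One such cover is {2, 4, 5, 7, E}.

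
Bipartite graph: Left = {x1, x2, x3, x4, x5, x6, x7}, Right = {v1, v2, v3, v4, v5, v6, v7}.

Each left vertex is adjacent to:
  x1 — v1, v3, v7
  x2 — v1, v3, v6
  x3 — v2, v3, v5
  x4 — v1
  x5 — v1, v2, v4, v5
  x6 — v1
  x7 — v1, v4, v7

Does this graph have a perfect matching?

No

The set {x4, x6} has only 1 neighbour ({v1}), so by Hall's theorem at most 6 of the 7 left vertices can be matched.
Hence no matching covers every left vertex.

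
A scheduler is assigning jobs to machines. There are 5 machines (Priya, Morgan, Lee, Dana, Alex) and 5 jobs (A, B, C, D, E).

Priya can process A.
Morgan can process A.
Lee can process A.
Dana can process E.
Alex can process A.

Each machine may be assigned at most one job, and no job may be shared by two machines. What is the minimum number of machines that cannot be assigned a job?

A valid assignment of size 2: Priya–A, Dana–E.
The set {Priya, Morgan, Lee, Alex} has only 1 neighbour ({A}), so by Hall's theorem at most 2 of the 5 machines can be matched.
That matches 2 of the 5, leaving 3 unmatched; no matching can do better.

3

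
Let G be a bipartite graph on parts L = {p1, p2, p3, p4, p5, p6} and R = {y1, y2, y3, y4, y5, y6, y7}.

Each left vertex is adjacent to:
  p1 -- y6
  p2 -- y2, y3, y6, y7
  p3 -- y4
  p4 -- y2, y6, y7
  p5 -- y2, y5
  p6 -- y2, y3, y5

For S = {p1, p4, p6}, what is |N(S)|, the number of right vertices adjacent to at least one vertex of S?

The union of neighbours of {p1, p4, p6} is {y2, y3, y5, y6, y7}, which has 5 elements.
Since |N(S)| = 5 ≥ |S| = 3, Hall's condition holds for this subset.

5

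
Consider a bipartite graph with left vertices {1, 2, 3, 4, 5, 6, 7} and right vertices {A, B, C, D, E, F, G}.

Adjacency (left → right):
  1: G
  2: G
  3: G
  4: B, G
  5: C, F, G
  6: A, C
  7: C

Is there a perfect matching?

The set {1, 2, 3} has only 1 neighbour ({G}), so by Hall's theorem at most 5 of the 7 left vertices can be matched.
Hence no matching covers every left vertex.

No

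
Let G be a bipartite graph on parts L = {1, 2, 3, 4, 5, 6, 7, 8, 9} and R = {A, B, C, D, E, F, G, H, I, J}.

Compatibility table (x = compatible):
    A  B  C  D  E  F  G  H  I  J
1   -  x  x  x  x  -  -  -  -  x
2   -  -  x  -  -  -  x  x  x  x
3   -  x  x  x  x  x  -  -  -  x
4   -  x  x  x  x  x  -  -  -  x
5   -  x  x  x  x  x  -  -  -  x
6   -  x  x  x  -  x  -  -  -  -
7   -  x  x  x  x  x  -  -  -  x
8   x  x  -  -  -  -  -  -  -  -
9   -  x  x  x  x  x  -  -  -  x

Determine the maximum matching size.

8

One maximum matching: 1–C, 2–G, 3–E, 4–D, 5–B, 6–F, 7–J, 8–A.
The set {1, 3, 4, 5, 6, 7, 9} has only 6 neighbours ({B, C, D, E, F, J}), so by Hall's theorem at most 8 of the 9 left vertices can be matched.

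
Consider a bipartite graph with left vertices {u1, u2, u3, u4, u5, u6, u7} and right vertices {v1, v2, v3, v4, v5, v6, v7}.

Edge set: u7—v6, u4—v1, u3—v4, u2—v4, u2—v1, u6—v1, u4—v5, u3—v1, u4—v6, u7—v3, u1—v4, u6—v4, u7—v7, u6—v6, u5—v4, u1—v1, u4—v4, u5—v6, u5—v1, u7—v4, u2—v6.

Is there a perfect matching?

No

The set {u1, u2, u3, u5, u6} has only 3 neighbours ({v1, v4, v6}), so by Hall's theorem at most 5 of the 7 left vertices can be matched.
Hence no matching covers every left vertex.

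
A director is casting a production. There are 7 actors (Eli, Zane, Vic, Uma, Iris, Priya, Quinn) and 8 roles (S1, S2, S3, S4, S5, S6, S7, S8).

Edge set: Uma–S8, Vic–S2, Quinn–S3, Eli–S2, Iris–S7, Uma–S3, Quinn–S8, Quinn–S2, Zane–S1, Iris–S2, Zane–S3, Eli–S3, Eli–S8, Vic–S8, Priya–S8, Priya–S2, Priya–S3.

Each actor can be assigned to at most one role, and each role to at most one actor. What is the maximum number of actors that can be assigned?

For example, pair Eli-S3, Zane-S1, Vic-S2, Uma-S8, Iris-S7.
The set {Eli, Vic, Uma, Priya, Quinn} has only 3 neighbours ({S2, S3, S8}), so by Hall's theorem at most 5 of the 7 actors can be matched.

5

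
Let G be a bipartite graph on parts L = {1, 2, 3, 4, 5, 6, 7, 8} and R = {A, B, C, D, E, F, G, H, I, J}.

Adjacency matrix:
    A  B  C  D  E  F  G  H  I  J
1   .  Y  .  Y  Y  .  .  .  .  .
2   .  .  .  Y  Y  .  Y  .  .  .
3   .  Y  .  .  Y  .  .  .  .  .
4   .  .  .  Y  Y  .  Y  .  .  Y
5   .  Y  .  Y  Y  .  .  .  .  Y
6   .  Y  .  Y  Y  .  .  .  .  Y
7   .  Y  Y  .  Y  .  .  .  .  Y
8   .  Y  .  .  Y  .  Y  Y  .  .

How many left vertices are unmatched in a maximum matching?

1

A valid assignment of size 7: 1–D, 2–G, 3–E, 4–J, 5–B, 7–C, 8–H.
The set {1, 2, 3, 4, 5, 6} has only 5 neighbours ({B, D, E, G, J}), so by Hall's theorem at most 7 of the 8 left vertices can be matched.
That matches 7 of the 8, leaving 1 unmatched; no matching can do better.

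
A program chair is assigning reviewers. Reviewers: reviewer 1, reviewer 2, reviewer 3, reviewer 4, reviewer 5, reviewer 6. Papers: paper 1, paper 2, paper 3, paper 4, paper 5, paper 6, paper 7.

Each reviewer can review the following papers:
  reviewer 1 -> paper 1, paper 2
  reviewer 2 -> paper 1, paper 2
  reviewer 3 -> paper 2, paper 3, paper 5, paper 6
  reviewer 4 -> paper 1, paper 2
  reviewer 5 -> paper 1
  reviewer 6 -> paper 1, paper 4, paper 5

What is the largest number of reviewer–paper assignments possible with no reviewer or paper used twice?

4

For example, pair reviewer 1-paper 2, reviewer 2-paper 1, reviewer 3-paper 6, reviewer 6-paper 4.
The set {reviewer 1, reviewer 2, reviewer 4, reviewer 5} has only 2 neighbours ({paper 1, paper 2}), so by Hall's theorem at most 4 of the 6 reviewers can be matched.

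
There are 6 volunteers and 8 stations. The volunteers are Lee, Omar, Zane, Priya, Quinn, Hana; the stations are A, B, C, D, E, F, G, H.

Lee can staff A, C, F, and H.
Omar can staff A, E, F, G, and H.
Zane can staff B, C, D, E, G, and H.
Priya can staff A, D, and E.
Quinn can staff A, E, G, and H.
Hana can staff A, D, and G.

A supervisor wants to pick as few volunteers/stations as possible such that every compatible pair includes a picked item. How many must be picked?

6

{Lee, Omar, Zane, Priya, Quinn, Hana} is a vertex cover of size 6: every edge has an endpoint in this set.
No smaller cover exists because Lee–F, Omar–A, Zane–E, Priya–D, Quinn–H, Hana–G is a matching of size 6, and a cover must include an endpoint of each of these disjoint edges (König's theorem).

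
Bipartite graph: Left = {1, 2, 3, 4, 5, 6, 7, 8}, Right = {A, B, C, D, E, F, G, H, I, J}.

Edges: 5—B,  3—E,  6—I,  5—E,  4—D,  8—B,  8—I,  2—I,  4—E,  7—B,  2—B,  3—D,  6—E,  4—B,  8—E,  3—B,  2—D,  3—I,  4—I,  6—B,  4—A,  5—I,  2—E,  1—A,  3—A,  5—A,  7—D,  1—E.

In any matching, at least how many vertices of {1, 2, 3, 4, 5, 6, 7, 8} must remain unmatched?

3

One maximum matching: 1-E, 2-D, 3-B, 4-A, 5-I.
The set {1, 2, 3, 4, 5, 6, 7, 8} has only 5 neighbours ({A, B, D, E, I}), so by Hall's theorem at most 5 of the 8 left vertices can be matched.
That matches 5 of the 8, leaving 3 unmatched; no matching can do better.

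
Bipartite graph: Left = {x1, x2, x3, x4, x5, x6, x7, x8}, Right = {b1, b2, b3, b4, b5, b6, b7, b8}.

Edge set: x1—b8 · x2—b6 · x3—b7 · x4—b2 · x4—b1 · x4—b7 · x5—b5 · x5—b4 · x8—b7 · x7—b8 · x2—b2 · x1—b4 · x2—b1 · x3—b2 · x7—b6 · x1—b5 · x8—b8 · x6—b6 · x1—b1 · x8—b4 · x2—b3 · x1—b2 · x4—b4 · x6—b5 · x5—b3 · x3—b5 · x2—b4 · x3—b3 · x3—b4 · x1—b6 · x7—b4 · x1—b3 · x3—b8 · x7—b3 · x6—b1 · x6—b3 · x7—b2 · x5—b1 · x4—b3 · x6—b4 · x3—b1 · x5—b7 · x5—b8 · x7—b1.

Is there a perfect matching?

One maximum matching: x1–b1, x2–b4, x3–b2, x4–b7, x5–b5, x6–b3, x7–b6, x8–b8.
Every left vertex is matched, so this is a perfect matching.

Yes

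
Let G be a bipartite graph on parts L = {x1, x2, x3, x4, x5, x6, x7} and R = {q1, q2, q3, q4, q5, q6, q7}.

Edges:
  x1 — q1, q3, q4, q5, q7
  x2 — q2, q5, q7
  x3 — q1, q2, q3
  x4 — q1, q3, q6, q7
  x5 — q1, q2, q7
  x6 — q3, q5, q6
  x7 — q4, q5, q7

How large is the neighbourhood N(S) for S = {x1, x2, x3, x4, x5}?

The union of neighbours of {x1, x2, x3, x4, x5} is {q1, q2, q3, q4, q5, q6, q7}, which has 7 elements.
Since |N(S)| = 7 ≥ |S| = 5, Hall's condition holds for this subset.

7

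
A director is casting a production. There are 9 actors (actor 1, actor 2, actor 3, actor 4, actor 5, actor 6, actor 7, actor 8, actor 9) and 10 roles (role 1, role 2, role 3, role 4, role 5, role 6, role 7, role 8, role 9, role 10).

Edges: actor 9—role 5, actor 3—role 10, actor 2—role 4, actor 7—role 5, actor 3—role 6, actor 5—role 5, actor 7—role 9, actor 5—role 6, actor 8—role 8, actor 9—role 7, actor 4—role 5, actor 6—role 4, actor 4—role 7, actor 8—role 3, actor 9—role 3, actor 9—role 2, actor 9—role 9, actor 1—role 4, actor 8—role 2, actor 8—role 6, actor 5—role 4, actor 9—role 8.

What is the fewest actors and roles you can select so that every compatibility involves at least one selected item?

A maximum matching has 7 edges (e.g. actor 1–role 4, actor 3–role 10, actor 4–role 5, actor 5–role 6, actor 7–role 9, actor 8–role 8, actor 9–role 7).
By König's theorem the minimum vertex cover has the same size. One such cover is {actor 3, actor 4, actor 5, actor 7, actor 8, actor 9, role 4}.

7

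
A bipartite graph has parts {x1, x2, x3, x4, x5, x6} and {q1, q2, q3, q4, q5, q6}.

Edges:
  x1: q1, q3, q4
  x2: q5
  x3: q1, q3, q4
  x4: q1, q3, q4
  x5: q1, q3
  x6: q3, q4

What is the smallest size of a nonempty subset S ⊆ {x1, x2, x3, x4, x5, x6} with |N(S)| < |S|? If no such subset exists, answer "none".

4

Take S = {x1, x3, x4, x5}. Its neighbourhood is {q1, q3, q4}, so |N(S)| = 3 < |S| = 4.
Every subset of size less than 4 has at least as many neighbours as members, so 4 is the minimum.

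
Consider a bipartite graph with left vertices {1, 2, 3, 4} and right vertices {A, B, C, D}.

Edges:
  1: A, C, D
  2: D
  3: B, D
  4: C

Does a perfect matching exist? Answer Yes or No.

Yes

A valid assignment of size 4: 1–A, 2–D, 3–B, 4–C.
Every left vertex is matched, so this is a perfect matching.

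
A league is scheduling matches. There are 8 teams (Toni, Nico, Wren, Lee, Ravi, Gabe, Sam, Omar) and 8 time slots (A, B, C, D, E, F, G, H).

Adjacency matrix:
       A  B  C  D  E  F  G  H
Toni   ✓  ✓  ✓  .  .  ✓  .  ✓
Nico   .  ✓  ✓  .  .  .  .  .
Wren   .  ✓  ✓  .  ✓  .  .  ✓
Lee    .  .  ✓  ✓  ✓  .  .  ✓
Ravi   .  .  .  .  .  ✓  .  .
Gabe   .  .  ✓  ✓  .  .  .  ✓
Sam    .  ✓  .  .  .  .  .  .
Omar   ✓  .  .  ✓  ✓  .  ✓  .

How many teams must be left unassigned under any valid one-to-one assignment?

0

For example, pair Toni–A, Nico–C, Wren–H, Lee–E, Ravi–F, Gabe–D, Sam–B, Omar–G.
All 8 teams are matched, so no larger matching exists.
That matches 8 of the 8, leaving 0 unmatched; no matching can do better.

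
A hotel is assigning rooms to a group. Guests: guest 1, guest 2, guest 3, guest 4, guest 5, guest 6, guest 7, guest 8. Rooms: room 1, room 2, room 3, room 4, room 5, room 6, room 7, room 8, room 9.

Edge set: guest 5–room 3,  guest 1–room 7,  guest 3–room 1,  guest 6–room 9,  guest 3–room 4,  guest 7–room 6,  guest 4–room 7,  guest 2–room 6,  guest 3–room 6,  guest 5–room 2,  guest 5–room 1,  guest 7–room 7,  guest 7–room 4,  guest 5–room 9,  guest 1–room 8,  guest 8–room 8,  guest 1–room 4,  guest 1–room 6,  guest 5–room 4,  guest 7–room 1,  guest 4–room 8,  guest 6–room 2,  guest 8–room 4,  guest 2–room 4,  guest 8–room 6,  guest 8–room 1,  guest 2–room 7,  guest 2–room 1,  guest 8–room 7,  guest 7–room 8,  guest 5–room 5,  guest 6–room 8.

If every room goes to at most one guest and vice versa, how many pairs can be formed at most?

One maximum matching: guest 1–room 6, guest 2–room 4, guest 3–room 1, guest 4–room 7, guest 5–room 5, guest 6–room 9, guest 7–room 8.
The set {guest 1, guest 2, guest 3, guest 4, guest 7, guest 8} has only 5 neighbours ({room 1, room 4, room 6, room 7, room 8}), so by Hall's theorem at most 7 of the 8 guests can be matched.

7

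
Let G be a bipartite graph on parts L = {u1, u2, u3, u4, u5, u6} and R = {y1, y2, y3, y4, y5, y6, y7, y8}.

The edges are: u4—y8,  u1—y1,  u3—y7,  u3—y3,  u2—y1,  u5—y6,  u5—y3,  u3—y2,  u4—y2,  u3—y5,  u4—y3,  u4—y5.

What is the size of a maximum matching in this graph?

A valid assignment of size 4: u1→y1, u3→y2, u4→y8, u5→y3.
The set {u1, u2, u6} has only 1 neighbour ({y1}), so by Hall's theorem at most 4 of the 6 left vertices can be matched.

4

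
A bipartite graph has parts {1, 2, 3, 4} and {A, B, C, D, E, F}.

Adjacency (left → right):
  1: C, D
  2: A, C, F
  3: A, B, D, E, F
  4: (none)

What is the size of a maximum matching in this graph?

3

One maximum matching: 1→C, 2→F, 3→A.
The set {4} has only 0 neighbours (∅), so by Hall's theorem at most 3 of the 4 left vertices can be matched.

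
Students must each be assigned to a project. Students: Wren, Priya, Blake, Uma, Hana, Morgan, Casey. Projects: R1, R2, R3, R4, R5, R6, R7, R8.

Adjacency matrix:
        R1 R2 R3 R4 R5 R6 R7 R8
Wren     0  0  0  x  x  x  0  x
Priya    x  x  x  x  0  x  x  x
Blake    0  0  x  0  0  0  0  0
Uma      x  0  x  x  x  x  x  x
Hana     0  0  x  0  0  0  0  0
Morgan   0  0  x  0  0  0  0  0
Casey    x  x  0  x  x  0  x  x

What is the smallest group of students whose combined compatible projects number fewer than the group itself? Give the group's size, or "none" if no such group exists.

Take S = {Blake, Hana}. Its neighbourhood is {R3}, so |N(S)| = 1 < |S| = 2.
No single vertex violates Hall's condition since each has at least one neighbour, so 2 is the minimum.

2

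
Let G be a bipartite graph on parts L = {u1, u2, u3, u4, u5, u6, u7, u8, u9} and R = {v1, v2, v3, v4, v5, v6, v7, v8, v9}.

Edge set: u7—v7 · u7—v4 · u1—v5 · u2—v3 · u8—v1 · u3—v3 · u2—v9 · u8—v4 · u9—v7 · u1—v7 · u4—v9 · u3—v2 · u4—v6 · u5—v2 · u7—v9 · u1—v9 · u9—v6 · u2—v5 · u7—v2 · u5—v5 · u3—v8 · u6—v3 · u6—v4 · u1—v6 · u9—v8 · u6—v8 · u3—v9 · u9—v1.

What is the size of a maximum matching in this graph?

9

For example, pair u1→v7, u2→v3, u3→v2, u4→v9, u5→v5, u6→v8, u7→v4, u8→v1, u9→v6.
All 9 left vertices are matched, so no larger matching exists.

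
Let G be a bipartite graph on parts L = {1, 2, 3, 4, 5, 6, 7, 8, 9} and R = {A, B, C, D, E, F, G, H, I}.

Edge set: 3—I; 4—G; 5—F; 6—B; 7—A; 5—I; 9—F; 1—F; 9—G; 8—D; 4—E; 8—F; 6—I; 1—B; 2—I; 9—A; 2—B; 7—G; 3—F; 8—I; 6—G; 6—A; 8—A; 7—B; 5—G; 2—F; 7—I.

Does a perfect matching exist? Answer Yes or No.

No

The set {1, 2, 3, 5, 6, 7, 9} has only 5 neighbours ({A, B, F, G, I}), so by Hall's theorem at most 7 of the 9 left vertices can be matched.
Hence no matching covers every left vertex.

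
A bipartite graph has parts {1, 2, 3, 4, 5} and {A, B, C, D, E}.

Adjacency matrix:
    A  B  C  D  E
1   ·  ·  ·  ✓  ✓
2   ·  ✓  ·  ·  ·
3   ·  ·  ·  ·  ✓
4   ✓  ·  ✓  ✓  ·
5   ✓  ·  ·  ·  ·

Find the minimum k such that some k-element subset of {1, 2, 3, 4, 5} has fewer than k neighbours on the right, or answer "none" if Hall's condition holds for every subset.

none

A matching saturating every left vertex exists, for instance 1→D, 2→B, 3→E, 4→C, 5→A.
By Hall's marriage theorem, this means |N(S)| ≥ |S| for every subset S, so no violating subset exists.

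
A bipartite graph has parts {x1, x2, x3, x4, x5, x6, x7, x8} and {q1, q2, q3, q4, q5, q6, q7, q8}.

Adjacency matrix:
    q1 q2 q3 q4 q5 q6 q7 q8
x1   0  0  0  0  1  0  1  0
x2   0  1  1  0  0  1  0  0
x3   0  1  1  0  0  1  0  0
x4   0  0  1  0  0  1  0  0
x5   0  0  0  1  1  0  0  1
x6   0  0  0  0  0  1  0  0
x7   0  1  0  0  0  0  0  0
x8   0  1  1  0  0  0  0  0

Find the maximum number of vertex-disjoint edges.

5

A valid assignment of size 5: x1→q7, x2→q3, x3→q2, x4→q6, x5→q8.
The set {x2, x3, x4, x6, x7, x8} has only 3 neighbours ({q2, q3, q6}), so by Hall's theorem at most 5 of the 8 left vertices can be matched.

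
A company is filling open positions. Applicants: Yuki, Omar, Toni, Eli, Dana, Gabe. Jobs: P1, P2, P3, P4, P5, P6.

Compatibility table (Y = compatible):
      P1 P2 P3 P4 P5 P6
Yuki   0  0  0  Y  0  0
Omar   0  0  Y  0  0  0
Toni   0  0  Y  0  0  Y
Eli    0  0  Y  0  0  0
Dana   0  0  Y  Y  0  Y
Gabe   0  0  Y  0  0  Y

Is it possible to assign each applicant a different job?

The set {Yuki, Omar, Toni, Eli, Dana, Gabe} has only 3 neighbours ({P3, P4, P6}), so by Hall's theorem at most 3 of the 6 applicants can be matched.
Hence no matching covers every applicant.

No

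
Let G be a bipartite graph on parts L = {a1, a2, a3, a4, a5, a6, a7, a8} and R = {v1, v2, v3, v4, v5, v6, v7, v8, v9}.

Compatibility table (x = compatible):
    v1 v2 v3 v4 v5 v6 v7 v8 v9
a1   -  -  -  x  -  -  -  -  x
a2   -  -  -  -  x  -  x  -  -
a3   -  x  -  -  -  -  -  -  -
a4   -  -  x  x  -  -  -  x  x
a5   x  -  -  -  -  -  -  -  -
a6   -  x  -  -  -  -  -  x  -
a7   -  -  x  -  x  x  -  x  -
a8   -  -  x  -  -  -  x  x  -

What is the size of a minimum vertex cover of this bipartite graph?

The 8 edges a1–v4, a2–v5, a3–v2, a4–v3, a5–v1, a6–v8, a7–v6, a8–v7 form a matching, so any vertex cover needs at least 8 vertices (one per matched edge).
Conversely {a1, a2, a3, a4, a5, a6, a7, a8} meets every edge and has exactly 8 vertices, so 8 is optimal.

8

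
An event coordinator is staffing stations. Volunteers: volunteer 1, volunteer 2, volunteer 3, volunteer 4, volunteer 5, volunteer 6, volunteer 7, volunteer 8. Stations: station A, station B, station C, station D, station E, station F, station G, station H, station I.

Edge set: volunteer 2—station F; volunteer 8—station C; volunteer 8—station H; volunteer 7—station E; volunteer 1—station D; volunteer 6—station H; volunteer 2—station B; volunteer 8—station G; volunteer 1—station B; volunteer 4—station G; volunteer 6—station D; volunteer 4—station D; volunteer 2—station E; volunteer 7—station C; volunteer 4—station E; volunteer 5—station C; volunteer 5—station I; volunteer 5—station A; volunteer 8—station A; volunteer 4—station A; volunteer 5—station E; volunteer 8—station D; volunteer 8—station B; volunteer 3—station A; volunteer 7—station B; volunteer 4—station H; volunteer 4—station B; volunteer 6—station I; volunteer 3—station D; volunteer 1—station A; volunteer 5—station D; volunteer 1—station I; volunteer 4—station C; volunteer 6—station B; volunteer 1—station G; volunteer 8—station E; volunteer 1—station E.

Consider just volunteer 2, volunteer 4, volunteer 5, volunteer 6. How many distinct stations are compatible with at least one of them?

The union of neighbours of {volunteer 2, volunteer 4, volunteer 5, volunteer 6} is {station A, station B, station C, station D, station E, station F, station G, station H, station I}, which has 9 elements.
Since |N(S)| = 9 ≥ |S| = 4, Hall's condition holds for this subset.

9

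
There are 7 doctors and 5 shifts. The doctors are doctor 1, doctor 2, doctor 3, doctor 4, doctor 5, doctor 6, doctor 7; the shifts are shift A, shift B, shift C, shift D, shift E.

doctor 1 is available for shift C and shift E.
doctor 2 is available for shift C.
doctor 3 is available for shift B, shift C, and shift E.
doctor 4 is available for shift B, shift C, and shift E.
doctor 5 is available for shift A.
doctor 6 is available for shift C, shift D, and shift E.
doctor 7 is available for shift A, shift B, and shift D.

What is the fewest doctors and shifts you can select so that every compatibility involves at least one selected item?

5

A maximum matching has 5 edges (e.g. doctor 1–shift E, doctor 2–shift C, doctor 3–shift B, doctor 5–shift A, doctor 6–shift D).
By König's theorem the minimum vertex cover has the same size. One such cover is {shift A, shift B, shift C, shift D, shift E}.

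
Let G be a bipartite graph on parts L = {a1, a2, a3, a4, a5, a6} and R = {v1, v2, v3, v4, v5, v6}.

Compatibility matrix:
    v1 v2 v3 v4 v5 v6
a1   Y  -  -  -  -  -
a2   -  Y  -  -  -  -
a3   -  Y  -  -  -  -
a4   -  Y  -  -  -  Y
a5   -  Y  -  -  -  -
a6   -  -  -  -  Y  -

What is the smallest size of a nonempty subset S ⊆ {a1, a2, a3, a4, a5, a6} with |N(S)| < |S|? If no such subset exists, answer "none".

Take S = {a2, a3}. Its neighbourhood is {v2}, so |N(S)| = 1 < |S| = 2.
No single vertex violates Hall's condition since each has at least one neighbour, so 2 is the minimum.

2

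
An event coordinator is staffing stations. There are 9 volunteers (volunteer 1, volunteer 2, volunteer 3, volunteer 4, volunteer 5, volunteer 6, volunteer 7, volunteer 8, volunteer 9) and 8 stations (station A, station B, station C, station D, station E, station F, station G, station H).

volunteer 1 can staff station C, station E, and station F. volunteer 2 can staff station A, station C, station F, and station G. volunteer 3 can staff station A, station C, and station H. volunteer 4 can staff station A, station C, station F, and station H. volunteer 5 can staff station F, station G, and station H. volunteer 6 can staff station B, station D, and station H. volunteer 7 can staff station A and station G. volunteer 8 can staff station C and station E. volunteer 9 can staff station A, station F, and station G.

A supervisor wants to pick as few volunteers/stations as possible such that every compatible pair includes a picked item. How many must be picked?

7

The 7 edges volunteer 1–station E, volunteer 2–station G, volunteer 3–station C, volunteer 4–station H, volunteer 5–station F, volunteer 6–station B, volunteer 7–station A form a matching, so any vertex cover needs at least 7 vertices (one per matched edge).
Conversely {volunteer 6, station A, station C, station E, station F, station G, station H} meets every edge and has exactly 7 vertices, so 7 is optimal.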